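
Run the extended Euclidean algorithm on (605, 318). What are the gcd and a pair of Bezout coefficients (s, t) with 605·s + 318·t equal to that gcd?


Euclidean algorithm on (605, 318) — divide until remainder is 0:
  605 = 1 · 318 + 287
  318 = 1 · 287 + 31
  287 = 9 · 31 + 8
  31 = 3 · 8 + 7
  8 = 1 · 7 + 1
  7 = 7 · 1 + 0
gcd(605, 318) = 1.
Track Bezout coefficients alongside the remainders: start with r₀ = 605 = a·1 + b·0 (s = 1, t = 0) and r₁ = 318 = a·0 + b·1 (s = 0, t = 1); each new remainder r_{k+1} = r_{k-1} − q_k·r_k inherits s_{k+1} = s_{k-1} − q_k·s_k, t_{k+1} = t_{k-1} − q_k·t_k, so r_k = a·s_k + b·t_k at every step:
  q = 1: r = 287, s = 1 − 1·0 = 1, t = 0 − 1·1 = -1  (check: 605·1 + 318·(-1) = 287)
  q = 1: r = 31, s = 0 − 1·1 = -1, t = 1 − 1·(-1) = 2  (check: 605·(-1) + 318·2 = 31)
  q = 9: r = 8, s = 1 − 9·(-1) = 10, t = -1 − 9·2 = -19  (check: 605·10 + 318·(-19) = 8)
  q = 3: r = 7, s = -1 − 3·10 = -31, t = 2 − 3·(-19) = 59  (check: 605·(-31) + 318·59 = 7)
  q = 1: r = 1, s = 10 − 1·(-31) = 41, t = -19 − 1·59 = -78  (check: 605·41 + 318·(-78) = 1)
The row with r = 1 (the gcd) gives the Bezout coefficients s = 41, t = -78.
Result: 605 · (41) + 318 · (-78) = 1.

gcd(605, 318) = 1; s = 41, t = -78 (check: 605·41 + 318·(-78) = 1).


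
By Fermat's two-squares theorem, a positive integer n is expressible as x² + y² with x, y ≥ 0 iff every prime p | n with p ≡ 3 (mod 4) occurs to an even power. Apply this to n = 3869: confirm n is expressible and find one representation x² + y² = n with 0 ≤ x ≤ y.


Step 1: Factor n = 3869 = 53 · 73.
Step 2: Check the mod-4 condition on each prime factor: 53 ≡ 1 (mod 4), exponent 1; 73 ≡ 1 (mod 4), exponent 1.
All primes ≡ 3 (mod 4) appear to even exponent (or don't appear), so by the two-squares theorem n IS expressible as a sum of two squares.
Step 3: Build a representation. Here n = 53 · 73 is a product of primes ≡ 1 (mod 4). Each prime p ≡ 1 (mod 4) is itself a sum of two squares; find a² by testing p − a² for a perfect square:
  53: 53 − 1² = 52, 53 − 2² = 49 = 7² ⇒ 53 = 2² + 7².
  73: 73 − 1² = 72, 73 − 2² = 69, 73 − 3² = 64 = 8² ⇒ 73 = 3² + 8².
  Combine using the Brahmagupta–Fibonacci identity (a² + b²)(c² + d²) = (ac − bd)² + (ad + bc)² = (ac + bd)² + (ad − bc)²:
  53 · 73 = 3869: from (2² + 7²)(3² + 8²), take (2·3 − 7·8, 2·8 + 7·3) = (6 − 56, 16 + 21) = (-50, 37); dropping signs (only squares matter) gives (50, 37); check 50² + 37² = 2500 + 1369 = 3869 ✓.
Step 4: Order so x ≤ y and verify: 37² + 50² = 1369 + 2500 = 3869 = n. ✓

n = 3869 = 37² + 50² (one valid representation with x ≤ y).


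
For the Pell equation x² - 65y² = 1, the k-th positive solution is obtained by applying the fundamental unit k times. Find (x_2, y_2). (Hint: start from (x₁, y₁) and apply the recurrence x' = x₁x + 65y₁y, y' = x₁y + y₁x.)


Step 1: Find the fundamental solution (x₁, y₁) of x² - 65y² = 1.
  Expand √65 as a continued fraction. a₀ = ⌊√65⌋ = 8; iterate m_{k+1} = d_k·a_k − m_k, d_{k+1} = (65 − m_{k+1}²)/d_k, a_{k+1} = ⌊(a₀ + m_{k+1})/d_{k+1}⌋ (starting m₀ = 0, d₀ = 1), with convergents p_k = a_k·p_{k-1} + p_{k-2}, q_k = a_k·q_{k-1} + q_{k-2} (p₋₁ = 1, q₋₁ = 0):
  k = 0: a₀ = 8; p₀/q₀ = 8/1; p₀² − 65·q₀² = 64 − 65 = -1.
  k = 1: m = 8, d = 1, a = ⌊(8 + 8)/1⌋ = 16; p/q = (16·8 + 1)/(16·1 + 0) = 129/16; p² − 65·q² = 16641 − 16640 = 1.
  The first convergent with p² − 65·q² = 1 gives the fundamental solution (x₁, y₁) = (129, 16).
Step 2: Apply the recurrence (x_{n+1}, y_{n+1}) = (x₁x_n + 65y₁y_n, x₁y_n + y₁x_n) repeatedly.
  From (x_1, y_1) = (129, 16): x_2 = 129·129 + 65·16·16 = 33281; y_2 = 129·16 + 16·129 = 4128.
Step 3: Verify x_2² - 65·y_2² = 1107624961 - 1107624960 = 1 (should be 1). ✓

(x_1, y_1) = (129, 16); (x_2, y_2) = (33281, 4128).


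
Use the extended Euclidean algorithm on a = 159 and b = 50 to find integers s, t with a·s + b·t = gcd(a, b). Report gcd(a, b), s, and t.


Euclidean algorithm on (159, 50) — divide until remainder is 0:
  159 = 3 · 50 + 9
  50 = 5 · 9 + 5
  9 = 1 · 5 + 4
  5 = 1 · 4 + 1
  4 = 4 · 1 + 0
gcd(159, 50) = 1.
Track Bezout coefficients alongside the remainders: start with r₀ = 159 = a·1 + b·0 (s = 1, t = 0) and r₁ = 50 = a·0 + b·1 (s = 0, t = 1); each new remainder r_{k+1} = r_{k-1} − q_k·r_k inherits s_{k+1} = s_{k-1} − q_k·s_k, t_{k+1} = t_{k-1} − q_k·t_k, so r_k = a·s_k + b·t_k at every step:
  q = 3: r = 9, s = 1 − 3·0 = 1, t = 0 − 3·1 = -3  (check: 159·1 + 50·(-3) = 9)
  q = 5: r = 5, s = 0 − 5·1 = -5, t = 1 − 5·(-3) = 16  (check: 159·(-5) + 50·16 = 5)
  q = 1: r = 4, s = 1 − 1·(-5) = 6, t = -3 − 1·16 = -19  (check: 159·6 + 50·(-19) = 4)
  q = 1: r = 1, s = -5 − 1·6 = -11, t = 16 − 1·(-19) = 35  (check: 159·(-11) + 50·35 = 1)
The row with r = 1 (the gcd) gives the Bezout coefficients s = -11, t = 35.
Result: 159 · (-11) + 50 · (35) = 1.

gcd(159, 50) = 1; s = -11, t = 35 (check: 159·(-11) + 50·35 = 1).


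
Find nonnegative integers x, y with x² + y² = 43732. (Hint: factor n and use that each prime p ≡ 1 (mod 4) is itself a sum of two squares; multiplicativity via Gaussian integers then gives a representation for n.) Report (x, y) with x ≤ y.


Step 1: Factor n = 43732 = 2^2 · 13 · 29^2.
Step 2: Check the mod-4 condition on each prime factor: 2 = 2 (special); 13 ≡ 1 (mod 4), exponent 1; 29 ≡ 1 (mod 4), exponent 2.
All primes ≡ 3 (mod 4) appear to even exponent (or don't appear), so by the two-squares theorem n IS expressible as a sum of two squares.
Step 3: Build a representation. Group n = k² · m with k = 2 and m = 13 · 29 · 29 = 10933 (a product of primes ≡ 1 (mod 4)); a representation of m scales to one of n via (k·x)² + (k·y)² = k²(x² + y²). Each prime p ≡ 1 (mod 4) is itself a sum of two squares; find a² by testing p − a² for a perfect square:
  13: 13 − 1² = 12, 13 − 2² = 9 = 3² ⇒ 13 = 2² + 3².
  29: 29 − 1² = 28, 29 − 2² = 25 = 5² ⇒ 29 = 2² + 5².
  Combine using the Brahmagupta–Fibonacci identity (a² + b²)(c² + d²) = (ac − bd)² + (ad + bc)² = (ac + bd)² + (ad − bc)²:
  13 · 29 = 377: from (2² + 3²)(2² + 5²), take (2·2 − 3·5, 2·5 + 3·2) = (4 − 15, 10 + 6) = (-11, 16); dropping signs (only squares matter) gives (11, 16); check 11² + 16² = 121 + 256 = 377 ✓.
  377 · 29 = 10933: from (11² + 16²)(2² + 5²), take (11·2 − 16·5, 11·5 + 16·2) = (22 − 80, 55 + 32) = (-58, 87); dropping signs (only squares matter) gives (58, 87); check 58² + 87² = 3364 + 7569 = 10933 ✓.
  Scale by k = 2: (2·58, 2·87) = (116, 174).
Step 4: Order so x ≤ y and verify: 116² + 174² = 13456 + 30276 = 43732 = n. ✓

n = 43732 = 116² + 174² (one valid representation with x ≤ y).


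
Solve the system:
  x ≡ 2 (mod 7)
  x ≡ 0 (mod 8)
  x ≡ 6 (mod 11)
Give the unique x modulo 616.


Moduli 7, 8, 11 are pairwise coprime; by CRT there is a unique solution modulo M = 7 · 8 · 11 = 616.
Solve pairwise, accumulating the modulus:
  Start with x ≡ 2 (mod 7).
  Combine with x ≡ 0 (mod 8): since gcd(7, 8) = 1, we get a unique residue mod 56.
    Write x = 2 + 7·t and substitute into x ≡ 0 (mod 8): 7·t ≡ 0 − 2 = -2 (mod 8).
    Reduce coefficients mod 8: 7·t ≡ 6 (mod 8).
    The inverse of 7 mod 8 is 7 (since 7·7 = 49 = 6·8 + 1), so t ≡ 7·6 = 42 ≡ 2 (mod 8).
    Then x = 2 + 7·2 = 16, valid modulo lcm(7, 8) = 56: x ≡ 16 (mod 56).
  Combine with x ≡ 6 (mod 11): since gcd(56, 11) = 1, we get a unique residue mod 616.
    Write x = 16 + 56·t and substitute into x ≡ 6 (mod 11): 56·t ≡ 6 − 16 = -10 (mod 11).
    Reduce coefficients mod 11: 1·t ≡ 1 (mod 11).
    So t ≡ 1 (mod 11).
    Then x = 16 + 56·1 = 72, valid modulo lcm(56, 11) = 616: x ≡ 72 (mod 616).
Verify: 72 mod 7 = 2 ✓, 72 mod 8 = 0 ✓, 72 mod 11 = 6 ✓.

x ≡ 72 (mod 616).


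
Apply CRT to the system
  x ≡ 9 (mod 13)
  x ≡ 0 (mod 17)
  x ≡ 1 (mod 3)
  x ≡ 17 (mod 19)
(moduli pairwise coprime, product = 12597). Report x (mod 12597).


Product of moduli M = 13 · 17 · 3 · 19 = 12597.
Merge one congruence at a time:
  Start: x ≡ 9 (mod 13).
  Combine with x ≡ 0 (mod 17); new modulus lcm = 221.
    Write x = 9 + 13·t and substitute into x ≡ 0 (mod 17): 13·t ≡ 0 − 9 = -9 (mod 17).
    Reduce coefficients mod 17: 13·t ≡ 8 (mod 17).
    The inverse of 13 mod 17 is 4 (since 13·4 = 52 = 3·17 + 1), so t ≡ 4·8 = 32 ≡ 15 (mod 17).
    Then x = 9 + 13·15 = 204, valid modulo lcm(13, 17) = 221: x ≡ 204 (mod 221).
  Combine with x ≡ 1 (mod 3); new modulus lcm = 663.
    Write x = 204 + 221·t and substitute into x ≡ 1 (mod 3): 221·t ≡ 1 − 204 = -203 (mod 3).
    Reduce coefficients mod 3: 2·t ≡ 1 (mod 3).
    The inverse of 2 mod 3 is 2 (since 2·2 = 4 = 1·3 + 1), so t ≡ 2·1 = 2 ≡ 2 (mod 3).
    Then x = 204 + 221·2 = 646, valid modulo lcm(221, 3) = 663: x ≡ 646 (mod 663).
  Combine with x ≡ 17 (mod 19); new modulus lcm = 12597.
    Write x = 646 + 663·t and substitute into x ≡ 17 (mod 19): 663·t ≡ 17 − 646 = -629 (mod 19).
    Reduce coefficients mod 19: 17·t ≡ 17 (mod 19).
    The inverse of 17 mod 19 is 9 (since 17·9 = 153 = 8·19 + 1), so t ≡ 9·17 = 153 ≡ 1 (mod 19).
    Then x = 646 + 663·1 = 1309, valid modulo lcm(663, 19) = 12597: x ≡ 1309 (mod 12597).
Verify against each original: 1309 mod 13 = 9, 1309 mod 17 = 0, 1309 mod 3 = 1, 1309 mod 19 = 17.

x ≡ 1309 (mod 12597).


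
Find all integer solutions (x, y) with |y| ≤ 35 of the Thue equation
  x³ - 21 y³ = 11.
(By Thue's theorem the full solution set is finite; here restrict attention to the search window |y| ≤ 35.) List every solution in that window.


The equation is x³ - 21y³ = 11. For fixed y, x³ = 21·y³ + 11, so a solution requires the RHS to be a perfect cube.
Strategy: iterate y from -35 to 35, compute RHS = 21·y³ + 11, and check whether it is a (positive or negative) perfect cube.
Check small values of y:
  y = 0: RHS = 11 is not a perfect cube.
  y = 1: RHS = 32 is not a perfect cube.
  y = -1: RHS = -10 is not a perfect cube.
  y = 2: RHS = 179 is not a perfect cube.
  y = -2: RHS = -157 is not a perfect cube.
  y = 3: RHS = 578 is not a perfect cube.
  y = -3: RHS = -556 is not a perfect cube.
Continuing the search up to |y| = 35 finds no solutions either.
No (x, y) in the scanned range satisfies the equation.

No integer solutions with |y| ≤ 35.


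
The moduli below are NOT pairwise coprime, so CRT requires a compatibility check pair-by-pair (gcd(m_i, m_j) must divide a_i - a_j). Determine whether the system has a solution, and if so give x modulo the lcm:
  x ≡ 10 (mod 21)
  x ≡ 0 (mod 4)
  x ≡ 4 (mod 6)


Moduli 21, 4, 6 are not pairwise coprime, so CRT works modulo lcm(m_i) when all pairwise compatibility conditions hold.
Pairwise compatibility: gcd(m_i, m_j) must divide a_i - a_j for every pair.
Merge one congruence at a time:
  Start: x ≡ 10 (mod 21).
  Combine with x ≡ 0 (mod 4): gcd(21, 4) = 1; 0 - 10 = -10, which IS divisible by 1, so compatible.
    Write x = 10 + 21·t and substitute into x ≡ 0 (mod 4): 21·t ≡ 0 − 10 = -10 (mod 4).
    Reduce coefficients mod 4: 1·t ≡ 2 (mod 4).
    So t ≡ 2 (mod 4).
    Then x = 10 + 21·2 = 52, valid modulo lcm(21, 4) = 84: x ≡ 52 (mod 84).
  Combine with x ≡ 4 (mod 6): gcd(84, 6) = 6; 4 - 52 = -48, which IS divisible by 6, so compatible.
    Write x = 52 + 84·t and substitute into x ≡ 4 (mod 6): 84·t ≡ 4 − 52 = -48 (mod 6).
    Divide the congruence (and modulus) by g = 6: 14·t ≡ -8 (mod 1).
    Modulo 1 every t works; take t = 0.
    Then x = 52 + 84·0 = 52, valid modulo lcm(84, 6) = 84: x ≡ 52 (mod 84).
Verify: 52 mod 21 = 10, 52 mod 4 = 0, 52 mod 6 = 4.

x ≡ 52 (mod 84).


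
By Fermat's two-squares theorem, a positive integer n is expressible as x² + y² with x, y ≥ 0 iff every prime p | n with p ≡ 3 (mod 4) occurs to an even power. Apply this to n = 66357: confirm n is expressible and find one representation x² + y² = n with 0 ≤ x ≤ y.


Step 1: Factor n = 66357 = 3^2 · 73 · 101.
Step 2: Check the mod-4 condition on each prime factor: 3 ≡ 3 (mod 4), exponent 2 (must be even); 73 ≡ 1 (mod 4), exponent 1; 101 ≡ 1 (mod 4), exponent 1.
All primes ≡ 3 (mod 4) appear to even exponent (or don't appear), so by the two-squares theorem n IS expressible as a sum of two squares.
Step 3: Build a representation. Group n = k² · m with k = 3 and m = 73 · 101 = 7373 (a product of primes ≡ 1 (mod 4)); a representation of m scales to one of n via (k·x)² + (k·y)² = k²(x² + y²). Each prime p ≡ 1 (mod 4) is itself a sum of two squares; find a² by testing p − a² for a perfect square:
  73: 73 − 1² = 72, 73 − 2² = 69, 73 − 3² = 64 = 8² ⇒ 73 = 3² + 8².
  101: 101 − 1² = 100 = 10² ⇒ 101 = 1² + 10².
  Combine using the Brahmagupta–Fibonacci identity (a² + b²)(c² + d²) = (ac − bd)² + (ad + bc)² = (ac + bd)² + (ad − bc)²:
  73 · 101 = 7373: from (3² + 8²)(1² + 10²), take (3·1 − 8·10, 3·10 + 8·1) = (3 − 80, 30 + 8) = (-77, 38); dropping signs (only squares matter) gives (77, 38); check 77² + 38² = 5929 + 1444 = 7373 ✓.
  Scale by k = 3: (3·77, 3·38) = (231, 114).
Step 4: Order so x ≤ y and verify: 114² + 231² = 12996 + 53361 = 66357 = n. ✓

n = 66357 = 114² + 231² (one valid representation with x ≤ y).


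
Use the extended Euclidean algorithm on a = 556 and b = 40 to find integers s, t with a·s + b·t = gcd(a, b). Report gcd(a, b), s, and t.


Euclidean algorithm on (556, 40) — divide until remainder is 0:
  556 = 13 · 40 + 36
  40 = 1 · 36 + 4
  36 = 9 · 4 + 0
gcd(556, 40) = 4.
Track Bezout coefficients alongside the remainders: start with r₀ = 556 = a·1 + b·0 (s = 1, t = 0) and r₁ = 40 = a·0 + b·1 (s = 0, t = 1); each new remainder r_{k+1} = r_{k-1} − q_k·r_k inherits s_{k+1} = s_{k-1} − q_k·s_k, t_{k+1} = t_{k-1} − q_k·t_k, so r_k = a·s_k + b·t_k at every step:
  q = 13: r = 36, s = 1 − 13·0 = 1, t = 0 − 13·1 = -13  (check: 556·1 + 40·(-13) = 36)
  q = 1: r = 4, s = 0 − 1·1 = -1, t = 1 − 1·(-13) = 14  (check: 556·(-1) + 40·14 = 4)
The row with r = 4 (the gcd) gives the Bezout coefficients s = -1, t = 14.
Result: 556 · (-1) + 40 · (14) = 4.

gcd(556, 40) = 4; s = -1, t = 14 (check: 556·(-1) + 40·14 = 4).


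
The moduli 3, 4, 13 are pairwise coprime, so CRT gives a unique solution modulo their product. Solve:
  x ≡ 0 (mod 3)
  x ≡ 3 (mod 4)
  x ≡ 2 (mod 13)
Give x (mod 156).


Moduli 3, 4, 13 are pairwise coprime; by CRT there is a unique solution modulo M = 3 · 4 · 13 = 156.
Solve pairwise, accumulating the modulus:
  Start with x ≡ 0 (mod 3).
  Combine with x ≡ 3 (mod 4): since gcd(3, 4) = 1, we get a unique residue mod 12.
    Write x = 0 + 3·t and substitute into x ≡ 3 (mod 4): 3·t ≡ 3 − 0 = 3 (mod 4).
    The inverse of 3 mod 4 is 3 (since 3·3 = 9 = 2·4 + 1), so t ≡ 3·3 = 9 ≡ 1 (mod 4).
    Then x = 0 + 3·1 = 3, valid modulo lcm(3, 4) = 12: x ≡ 3 (mod 12).
  Combine with x ≡ 2 (mod 13): since gcd(12, 13) = 1, we get a unique residue mod 156.
    Write x = 3 + 12·t and substitute into x ≡ 2 (mod 13): 12·t ≡ 2 − 3 = -1 (mod 13).
    Reduce coefficients mod 13: 12·t ≡ 12 (mod 13).
    The inverse of 12 mod 13 is 12 (since 12·12 = 144 = 11·13 + 1), so t ≡ 12·12 = 144 ≡ 1 (mod 13).
    Then x = 3 + 12·1 = 15, valid modulo lcm(12, 13) = 156: x ≡ 15 (mod 156).
Verify: 15 mod 3 = 0 ✓, 15 mod 4 = 3 ✓, 15 mod 13 = 2 ✓.

x ≡ 15 (mod 156).


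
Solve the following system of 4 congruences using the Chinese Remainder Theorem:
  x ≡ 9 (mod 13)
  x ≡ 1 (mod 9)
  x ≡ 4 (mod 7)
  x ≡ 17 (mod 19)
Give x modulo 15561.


Product of moduli M = 13 · 9 · 7 · 19 = 15561.
Merge one congruence at a time:
  Start: x ≡ 9 (mod 13).
  Combine with x ≡ 1 (mod 9); new modulus lcm = 117.
    Write x = 9 + 13·t and substitute into x ≡ 1 (mod 9): 13·t ≡ 1 − 9 = -8 (mod 9).
    Reduce coefficients mod 9: 4·t ≡ 1 (mod 9).
    The inverse of 4 mod 9 is 7 (since 4·7 = 28 = 3·9 + 1), so t ≡ 7·1 = 7 ≡ 7 (mod 9).
    Then x = 9 + 13·7 = 100, valid modulo lcm(13, 9) = 117: x ≡ 100 (mod 117).
  Combine with x ≡ 4 (mod 7); new modulus lcm = 819.
    Write x = 100 + 117·t and substitute into x ≡ 4 (mod 7): 117·t ≡ 4 − 100 = -96 (mod 7).
    Reduce coefficients mod 7: 5·t ≡ 2 (mod 7).
    The inverse of 5 mod 7 is 3 (since 5·3 = 15 = 2·7 + 1), so t ≡ 3·2 = 6 ≡ 6 (mod 7).
    Then x = 100 + 117·6 = 802, valid modulo lcm(117, 7) = 819: x ≡ 802 (mod 819).
  Combine with x ≡ 17 (mod 19); new modulus lcm = 15561.
    Write x = 802 + 819·t and substitute into x ≡ 17 (mod 19): 819·t ≡ 17 − 802 = -785 (mod 19).
    Reduce coefficients mod 19: 2·t ≡ 13 (mod 19).
    The inverse of 2 mod 19 is 10 (since 2·10 = 20 = 1·19 + 1), so t ≡ 10·13 = 130 ≡ 16 (mod 19).
    Then x = 802 + 819·16 = 13906, valid modulo lcm(819, 19) = 15561: x ≡ 13906 (mod 15561).
Verify against each original: 13906 mod 13 = 9, 13906 mod 9 = 1, 13906 mod 7 = 4, 13906 mod 19 = 17.

x ≡ 13906 (mod 15561).


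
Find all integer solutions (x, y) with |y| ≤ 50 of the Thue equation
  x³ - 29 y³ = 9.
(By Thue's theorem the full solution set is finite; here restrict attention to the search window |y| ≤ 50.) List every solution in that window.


The equation is x³ - 29y³ = 9. For fixed y, x³ = 29·y³ + 9, so a solution requires the RHS to be a perfect cube.
Strategy: iterate y from -50 to 50, compute RHS = 29·y³ + 9, and check whether it is a (positive or negative) perfect cube.
Check small values of y:
  y = 0: RHS = 9 is not a perfect cube.
  y = 1: RHS = 38 is not a perfect cube.
  y = -1: RHS = -20 is not a perfect cube.
  y = 2: RHS = 241 is not a perfect cube.
  y = -2: RHS = -223 is not a perfect cube.
  y = 3: RHS = 792 is not a perfect cube.
  y = -3: RHS = -774 is not a perfect cube.
Continuing the search up to |y| = 50 finds no solutions either.
No (x, y) in the scanned range satisfies the equation.

No integer solutions with |y| ≤ 50.


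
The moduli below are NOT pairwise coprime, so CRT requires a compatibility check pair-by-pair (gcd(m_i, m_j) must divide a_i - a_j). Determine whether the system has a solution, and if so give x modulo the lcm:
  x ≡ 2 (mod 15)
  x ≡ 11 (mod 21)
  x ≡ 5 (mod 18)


Moduli 15, 21, 18 are not pairwise coprime, so CRT works modulo lcm(m_i) when all pairwise compatibility conditions hold.
Pairwise compatibility: gcd(m_i, m_j) must divide a_i - a_j for every pair.
Merge one congruence at a time:
  Start: x ≡ 2 (mod 15).
  Combine with x ≡ 11 (mod 21): gcd(15, 21) = 3; 11 - 2 = 9, which IS divisible by 3, so compatible.
    Write x = 2 + 15·t and substitute into x ≡ 11 (mod 21): 15·t ≡ 11 − 2 = 9 (mod 21).
    Divide the congruence (and modulus) by g = 3: 5·t ≡ 3 (mod 7).
    The inverse of 5 mod 7 is 3 (since 5·3 = 15 = 2·7 + 1), so t ≡ 3·3 = 9 ≡ 2 (mod 7).
    Then x = 2 + 15·2 = 32, valid modulo lcm(15, 21) = 105: x ≡ 32 (mod 105).
  Combine with x ≡ 5 (mod 18): gcd(105, 18) = 3; 5 - 32 = -27, which IS divisible by 3, so compatible.
    Write x = 32 + 105·t and substitute into x ≡ 5 (mod 18): 105·t ≡ 5 − 32 = -27 (mod 18).
    Divide the congruence (and modulus) by g = 3: 35·t ≡ -9 (mod 6).
    Reduce coefficients mod 6: 5·t ≡ 3 (mod 6).
    The inverse of 5 mod 6 is 5 (since 5·5 = 25 = 4·6 + 1), so t ≡ 5·3 = 15 ≡ 3 (mod 6).
    Then x = 32 + 105·3 = 347, valid modulo lcm(105, 18) = 630: x ≡ 347 (mod 630).
Verify: 347 mod 15 = 2, 347 mod 21 = 11, 347 mod 18 = 5.

x ≡ 347 (mod 630).


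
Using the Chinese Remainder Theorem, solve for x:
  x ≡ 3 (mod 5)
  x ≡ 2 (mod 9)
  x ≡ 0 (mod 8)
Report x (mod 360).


Moduli 5, 9, 8 are pairwise coprime; by CRT there is a unique solution modulo M = 5 · 9 · 8 = 360.
Solve pairwise, accumulating the modulus:
  Start with x ≡ 3 (mod 5).
  Combine with x ≡ 2 (mod 9): since gcd(5, 9) = 1, we get a unique residue mod 45.
    Write x = 3 + 5·t and substitute into x ≡ 2 (mod 9): 5·t ≡ 2 − 3 = -1 (mod 9).
    Reduce coefficients mod 9: 5·t ≡ 8 (mod 9).
    The inverse of 5 mod 9 is 2 (since 5·2 = 10 = 1·9 + 1), so t ≡ 2·8 = 16 ≡ 7 (mod 9).
    Then x = 3 + 5·7 = 38, valid modulo lcm(5, 9) = 45: x ≡ 38 (mod 45).
  Combine with x ≡ 0 (mod 8): since gcd(45, 8) = 1, we get a unique residue mod 360.
    Write x = 38 + 45·t and substitute into x ≡ 0 (mod 8): 45·t ≡ 0 − 38 = -38 (mod 8).
    Reduce coefficients mod 8: 5·t ≡ 2 (mod 8).
    The inverse of 5 mod 8 is 5 (since 5·5 = 25 = 3·8 + 1), so t ≡ 5·2 = 10 ≡ 2 (mod 8).
    Then x = 38 + 45·2 = 128, valid modulo lcm(45, 8) = 360: x ≡ 128 (mod 360).
Verify: 128 mod 5 = 3 ✓, 128 mod 9 = 2 ✓, 128 mod 8 = 0 ✓.

x ≡ 128 (mod 360).


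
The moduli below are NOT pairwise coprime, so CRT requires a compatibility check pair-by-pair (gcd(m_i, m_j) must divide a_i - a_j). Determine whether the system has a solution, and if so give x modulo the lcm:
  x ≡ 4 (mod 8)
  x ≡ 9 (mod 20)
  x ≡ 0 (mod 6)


Moduli 8, 20, 6 are not pairwise coprime, so CRT works modulo lcm(m_i) when all pairwise compatibility conditions hold.
Pairwise compatibility: gcd(m_i, m_j) must divide a_i - a_j for every pair.
Merge one congruence at a time:
  Start: x ≡ 4 (mod 8).
  Combine with x ≡ 9 (mod 20): gcd(8, 20) = 4, and 9 - 4 = 5 is NOT divisible by 4.
    ⇒ system is inconsistent (no integer solution).

No solution (the system is inconsistent).


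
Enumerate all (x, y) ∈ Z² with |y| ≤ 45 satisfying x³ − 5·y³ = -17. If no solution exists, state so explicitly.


The equation is x³ - 5y³ = -17. For fixed y, x³ = 5·y³ − 17, so a solution requires the RHS to be a perfect cube.
Strategy: iterate y from -45 to 45, compute RHS = 5·y³ − 17, and check whether it is a (positive or negative) perfect cube.
Check small values of y:
  y = 0: RHS = -17 is not a perfect cube.
  y = 1: RHS = -12 is not a perfect cube.
  y = -1: RHS = -22 is not a perfect cube.
  y = 2: RHS = 23 is not a perfect cube.
  y = -2: RHS = -57 is not a perfect cube.
  y = 3: RHS = 118 is not a perfect cube.
  y = -3: RHS = -152 is not a perfect cube.
Continuing the search up to |y| = 45 finds no solutions either.
No (x, y) in the scanned range satisfies the equation.

No integer solutions with |y| ≤ 45.


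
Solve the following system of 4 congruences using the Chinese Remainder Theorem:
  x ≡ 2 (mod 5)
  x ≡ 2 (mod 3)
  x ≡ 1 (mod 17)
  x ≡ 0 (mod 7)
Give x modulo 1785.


Product of moduli M = 5 · 3 · 17 · 7 = 1785.
Merge one congruence at a time:
  Start: x ≡ 2 (mod 5).
  Combine with x ≡ 2 (mod 3); new modulus lcm = 15.
    Write x = 2 + 5·t and substitute into x ≡ 2 (mod 3): 5·t ≡ 2 − 2 = 0 (mod 3).
    Reduce coefficients mod 3: 2·t ≡ 0 (mod 3).
    The inverse of 2 mod 3 is 2 (since 2·2 = 4 = 1·3 + 1), so t ≡ 2·0 = 0 ≡ 0 (mod 3).
    Then x = 2 + 5·0 = 2, valid modulo lcm(5, 3) = 15: x ≡ 2 (mod 15).
  Combine with x ≡ 1 (mod 17); new modulus lcm = 255.
    Write x = 2 + 15·t and substitute into x ≡ 1 (mod 17): 15·t ≡ 1 − 2 = -1 (mod 17).
    Reduce coefficients mod 17: 15·t ≡ 16 (mod 17).
    The inverse of 15 mod 17 is 8 (since 15·8 = 120 = 7·17 + 1), so t ≡ 8·16 = 128 ≡ 9 (mod 17).
    Then x = 2 + 15·9 = 137, valid modulo lcm(15, 17) = 255: x ≡ 137 (mod 255).
  Combine with x ≡ 0 (mod 7); new modulus lcm = 1785.
    Write x = 137 + 255·t and substitute into x ≡ 0 (mod 7): 255·t ≡ 0 − 137 = -137 (mod 7).
    Reduce coefficients mod 7: 3·t ≡ 3 (mod 7).
    The inverse of 3 mod 7 is 5 (since 3·5 = 15 = 2·7 + 1), so t ≡ 5·3 = 15 ≡ 1 (mod 7).
    Then x = 137 + 255·1 = 392, valid modulo lcm(255, 7) = 1785: x ≡ 392 (mod 1785).
Verify against each original: 392 mod 5 = 2, 392 mod 3 = 2, 392 mod 17 = 1, 392 mod 7 = 0.

x ≡ 392 (mod 1785).


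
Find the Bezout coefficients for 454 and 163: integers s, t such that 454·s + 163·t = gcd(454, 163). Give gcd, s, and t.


Euclidean algorithm on (454, 163) — divide until remainder is 0:
  454 = 2 · 163 + 128
  163 = 1 · 128 + 35
  128 = 3 · 35 + 23
  35 = 1 · 23 + 12
  23 = 1 · 12 + 11
  12 = 1 · 11 + 1
  11 = 11 · 1 + 0
gcd(454, 163) = 1.
Track Bezout coefficients alongside the remainders: start with r₀ = 454 = a·1 + b·0 (s = 1, t = 0) and r₁ = 163 = a·0 + b·1 (s = 0, t = 1); each new remainder r_{k+1} = r_{k-1} − q_k·r_k inherits s_{k+1} = s_{k-1} − q_k·s_k, t_{k+1} = t_{k-1} − q_k·t_k, so r_k = a·s_k + b·t_k at every step:
  q = 2: r = 128, s = 1 − 2·0 = 1, t = 0 − 2·1 = -2  (check: 454·1 + 163·(-2) = 128)
  q = 1: r = 35, s = 0 − 1·1 = -1, t = 1 − 1·(-2) = 3  (check: 454·(-1) + 163·3 = 35)
  q = 3: r = 23, s = 1 − 3·(-1) = 4, t = -2 − 3·3 = -11  (check: 454·4 + 163·(-11) = 23)
  q = 1: r = 12, s = -1 − 1·4 = -5, t = 3 − 1·(-11) = 14  (check: 454·(-5) + 163·14 = 12)
  q = 1: r = 11, s = 4 − 1·(-5) = 9, t = -11 − 1·14 = -25  (check: 454·9 + 163·(-25) = 11)
  q = 1: r = 1, s = -5 − 1·9 = -14, t = 14 − 1·(-25) = 39  (check: 454·(-14) + 163·39 = 1)
The row with r = 1 (the gcd) gives the Bezout coefficients s = -14, t = 39.
Result: 454 · (-14) + 163 · (39) = 1.

gcd(454, 163) = 1; s = -14, t = 39 (check: 454·(-14) + 163·39 = 1).


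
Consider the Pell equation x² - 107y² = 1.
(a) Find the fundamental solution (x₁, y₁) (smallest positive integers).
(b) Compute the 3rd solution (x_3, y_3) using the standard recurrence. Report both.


Step 1: Find the fundamental solution (x₁, y₁) of x² - 107y² = 1.
  Expand √107 as a continued fraction. a₀ = ⌊√107⌋ = 10; iterate m_{k+1} = d_k·a_k − m_k, d_{k+1} = (107 − m_{k+1}²)/d_k, a_{k+1} = ⌊(a₀ + m_{k+1})/d_{k+1}⌋ (starting m₀ = 0, d₀ = 1), with convergents p_k = a_k·p_{k-1} + p_{k-2}, q_k = a_k·q_{k-1} + q_{k-2} (p₋₁ = 1, q₋₁ = 0):
  k = 0: a₀ = 10; p₀/q₀ = 10/1; p₀² − 107·q₀² = 100 − 107 = -7.
  k = 1: m = 10, d = 7, a = ⌊(10 + 10)/7⌋ = 2; p/q = (2·10 + 1)/(2·1 + 0) = 21/2; p² − 107·q² = 441 − 428 = 13.
  k = 2: m = 4, d = 13, a = ⌊(10 + 4)/13⌋ = 1; p/q = (1·21 + 10)/(1·2 + 1) = 31/3; p² − 107·q² = 961 − 963 = -2.
  k = 3: m = 9, d = 2, a = ⌊(10 + 9)/2⌋ = 9; p/q = (9·31 + 21)/(9·3 + 2) = 300/29; p² − 107·q² = 90000 − 89987 = 13.
  k = 4: m = 9, d = 13, a = ⌊(10 + 9)/13⌋ = 1; p/q = (1·300 + 31)/(1·29 + 3) = 331/32; p² − 107·q² = 109561 − 109568 = -7.
  k = 5: m = 4, d = 7, a = ⌊(10 + 4)/7⌋ = 2; p/q = (2·331 + 300)/(2·32 + 29) = 962/93; p² − 107·q² = 925444 − 925443 = 1.
  The first convergent with p² − 107·q² = 1 gives the fundamental solution (x₁, y₁) = (962, 93).
Step 2: Apply the recurrence (x_{n+1}, y_{n+1}) = (x₁x_n + 107y₁y_n, x₁y_n + y₁x_n) repeatedly.
  From (x_1, y_1) = (962, 93): x_2 = 962·962 + 107·93·93 = 1850887; y_2 = 962·93 + 93·962 = 178932.
  From (x_2, y_2) = (1850887, 178932): x_3 = 962·1850887 + 107·93·178932 = 3561105626; y_3 = 962·178932 + 93·1850887 = 344265075.
Step 3: Verify x_3² - 107·y_3² = 12681473279528851876 - 12681473279528851875 = 1 (should be 1). ✓

(x_1, y_1) = (962, 93); (x_3, y_3) = (3561105626, 344265075).


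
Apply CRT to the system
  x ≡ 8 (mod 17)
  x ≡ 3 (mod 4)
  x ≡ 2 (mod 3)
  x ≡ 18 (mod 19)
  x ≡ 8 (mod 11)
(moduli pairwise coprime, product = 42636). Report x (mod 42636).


Product of moduli M = 17 · 4 · 3 · 19 · 11 = 42636.
Merge one congruence at a time:
  Start: x ≡ 8 (mod 17).
  Combine with x ≡ 3 (mod 4); new modulus lcm = 68.
    Write x = 8 + 17·t and substitute into x ≡ 3 (mod 4): 17·t ≡ 3 − 8 = -5 (mod 4).
    Reduce coefficients mod 4: 1·t ≡ 3 (mod 4).
    So t ≡ 3 (mod 4).
    Then x = 8 + 17·3 = 59, valid modulo lcm(17, 4) = 68: x ≡ 59 (mod 68).
  Combine with x ≡ 2 (mod 3); new modulus lcm = 204.
    Write x = 59 + 68·t and substitute into x ≡ 2 (mod 3): 68·t ≡ 2 − 59 = -57 (mod 3).
    Reduce coefficients mod 3: 2·t ≡ 0 (mod 3).
    The inverse of 2 mod 3 is 2 (since 2·2 = 4 = 1·3 + 1), so t ≡ 2·0 = 0 ≡ 0 (mod 3).
    Then x = 59 + 68·0 = 59, valid modulo lcm(68, 3) = 204: x ≡ 59 (mod 204).
  Combine with x ≡ 18 (mod 19); new modulus lcm = 3876.
    Write x = 59 + 204·t and substitute into x ≡ 18 (mod 19): 204·t ≡ 18 − 59 = -41 (mod 19).
    Reduce coefficients mod 19: 14·t ≡ 16 (mod 19).
    The inverse of 14 mod 19 is 15 (since 14·15 = 210 = 11·19 + 1), so t ≡ 15·16 = 240 ≡ 12 (mod 19).
    Then x = 59 + 204·12 = 2507, valid modulo lcm(204, 19) = 3876: x ≡ 2507 (mod 3876).
  Combine with x ≡ 8 (mod 11); new modulus lcm = 42636.
    Write x = 2507 + 3876·t and substitute into x ≡ 8 (mod 11): 3876·t ≡ 8 − 2507 = -2499 (mod 11).
    Reduce coefficients mod 11: 4·t ≡ 9 (mod 11).
    The inverse of 4 mod 11 is 3 (since 4·3 = 12 = 1·11 + 1), so t ≡ 3·9 = 27 ≡ 5 (mod 11).
    Then x = 2507 + 3876·5 = 21887, valid modulo lcm(3876, 11) = 42636: x ≡ 21887 (mod 42636).
Verify against each original: 21887 mod 17 = 8, 21887 mod 4 = 3, 21887 mod 3 = 2, 21887 mod 19 = 18, 21887 mod 11 = 8.

x ≡ 21887 (mod 42636).


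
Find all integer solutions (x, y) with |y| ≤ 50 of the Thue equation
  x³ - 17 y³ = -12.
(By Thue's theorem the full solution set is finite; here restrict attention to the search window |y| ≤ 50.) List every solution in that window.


The equation is x³ - 17y³ = -12. For fixed y, x³ = 17·y³ − 12, so a solution requires the RHS to be a perfect cube.
Strategy: iterate y from -50 to 50, compute RHS = 17·y³ − 12, and check whether it is a (positive or negative) perfect cube.
Check small values of y:
  y = 0: RHS = -12 is not a perfect cube.
  y = 1: RHS = 5 is not a perfect cube.
  y = -1: RHS = -29 is not a perfect cube.
  y = 2: RHS = 124 is not a perfect cube.
  y = -2: RHS = -148 is not a perfect cube.
  y = 3: RHS = 447 is not a perfect cube.
  y = -3: RHS = -471 is not a perfect cube.
Continuing the search up to |y| = 50 finds no solutions either.
No (x, y) in the scanned range satisfies the equation.

No integer solutions with |y| ≤ 50.


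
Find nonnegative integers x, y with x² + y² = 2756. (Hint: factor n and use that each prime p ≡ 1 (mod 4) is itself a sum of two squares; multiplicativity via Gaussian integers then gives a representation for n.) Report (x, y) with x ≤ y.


Step 1: Factor n = 2756 = 2^2 · 13 · 53.
Step 2: Check the mod-4 condition on each prime factor: 2 = 2 (special); 13 ≡ 1 (mod 4), exponent 1; 53 ≡ 1 (mod 4), exponent 1.
All primes ≡ 3 (mod 4) appear to even exponent (or don't appear), so by the two-squares theorem n IS expressible as a sum of two squares.
Step 3: Build a representation. Group n = k² · m with k = 2 and m = 13 · 53 = 689 (a product of primes ≡ 1 (mod 4)); a representation of m scales to one of n via (k·x)² + (k·y)² = k²(x² + y²). Each prime p ≡ 1 (mod 4) is itself a sum of two squares; find a² by testing p − a² for a perfect square:
  13: 13 − 1² = 12, 13 − 2² = 9 = 3² ⇒ 13 = 2² + 3².
  53: 53 − 1² = 52, 53 − 2² = 49 = 7² ⇒ 53 = 2² + 7².
  Combine using the Brahmagupta–Fibonacci identity (a² + b²)(c² + d²) = (ac − bd)² + (ad + bc)² = (ac + bd)² + (ad − bc)²:
  13 · 53 = 689: from (2² + 3²)(2² + 7²), take (2·2 − 3·7, 2·7 + 3·2) = (4 − 21, 14 + 6) = (-17, 20); dropping signs (only squares matter) gives (17, 20); check 17² + 20² = 289 + 400 = 689 ✓.
  Scale by k = 2: (2·17, 2·20) = (34, 40).
Step 4: Order so x ≤ y and verify: 34² + 40² = 1156 + 1600 = 2756 = n. ✓

n = 2756 = 34² + 40² (one valid representation with x ≤ y).


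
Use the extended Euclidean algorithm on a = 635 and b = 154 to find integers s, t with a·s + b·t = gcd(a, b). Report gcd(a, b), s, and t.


Euclidean algorithm on (635, 154) — divide until remainder is 0:
  635 = 4 · 154 + 19
  154 = 8 · 19 + 2
  19 = 9 · 2 + 1
  2 = 2 · 1 + 0
gcd(635, 154) = 1.
Track Bezout coefficients alongside the remainders: start with r₀ = 635 = a·1 + b·0 (s = 1, t = 0) and r₁ = 154 = a·0 + b·1 (s = 0, t = 1); each new remainder r_{k+1} = r_{k-1} − q_k·r_k inherits s_{k+1} = s_{k-1} − q_k·s_k, t_{k+1} = t_{k-1} − q_k·t_k, so r_k = a·s_k + b·t_k at every step:
  q = 4: r = 19, s = 1 − 4·0 = 1, t = 0 − 4·1 = -4  (check: 635·1 + 154·(-4) = 19)
  q = 8: r = 2, s = 0 − 8·1 = -8, t = 1 − 8·(-4) = 33  (check: 635·(-8) + 154·33 = 2)
  q = 9: r = 1, s = 1 − 9·(-8) = 73, t = -4 − 9·33 = -301  (check: 635·73 + 154·(-301) = 1)
The row with r = 1 (the gcd) gives the Bezout coefficients s = 73, t = -301.
Result: 635 · (73) + 154 · (-301) = 1.

gcd(635, 154) = 1; s = 73, t = -301 (check: 635·73 + 154·(-301) = 1).


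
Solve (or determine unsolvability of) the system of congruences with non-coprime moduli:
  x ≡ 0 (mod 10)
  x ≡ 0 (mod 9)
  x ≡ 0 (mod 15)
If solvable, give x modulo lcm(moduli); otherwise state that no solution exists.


Moduli 10, 9, 15 are not pairwise coprime, so CRT works modulo lcm(m_i) when all pairwise compatibility conditions hold.
Pairwise compatibility: gcd(m_i, m_j) must divide a_i - a_j for every pair.
Merge one congruence at a time:
  Start: x ≡ 0 (mod 10).
  Combine with x ≡ 0 (mod 9): gcd(10, 9) = 1; 0 - 0 = 0, which IS divisible by 1, so compatible.
    Write x = 0 + 10·t and substitute into x ≡ 0 (mod 9): 10·t ≡ 0 − 0 = 0 (mod 9).
    Reduce coefficients mod 9: 1·t ≡ 0 (mod 9).
    So t ≡ 0 (mod 9).
    Then x = 0 + 10·0 = 0, valid modulo lcm(10, 9) = 90: x ≡ 0 (mod 90).
  Combine with x ≡ 0 (mod 15): gcd(90, 15) = 15; 0 - 0 = 0, which IS divisible by 15, so compatible.
    Write x = 0 + 90·t and substitute into x ≡ 0 (mod 15): 90·t ≡ 0 − 0 = 0 (mod 15).
    Divide the congruence (and modulus) by g = 15: 6·t ≡ 0 (mod 1).
    Modulo 1 every t works; take t = 0.
    Then x = 0 + 90·0 = 0, valid modulo lcm(90, 15) = 90: x ≡ 0 (mod 90).
Verify: 0 mod 10 = 0, 0 mod 9 = 0, 0 mod 15 = 0.

x ≡ 0 (mod 90).


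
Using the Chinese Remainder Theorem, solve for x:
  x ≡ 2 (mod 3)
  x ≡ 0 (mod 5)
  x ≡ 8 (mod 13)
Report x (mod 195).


Moduli 3, 5, 13 are pairwise coprime; by CRT there is a unique solution modulo M = 3 · 5 · 13 = 195.
Solve pairwise, accumulating the modulus:
  Start with x ≡ 2 (mod 3).
  Combine with x ≡ 0 (mod 5): since gcd(3, 5) = 1, we get a unique residue mod 15.
    Write x = 2 + 3·t and substitute into x ≡ 0 (mod 5): 3·t ≡ 0 − 2 = -2 (mod 5).
    Reduce coefficients mod 5: 3·t ≡ 3 (mod 5).
    The inverse of 3 mod 5 is 2 (since 3·2 = 6 = 1·5 + 1), so t ≡ 2·3 = 6 ≡ 1 (mod 5).
    Then x = 2 + 3·1 = 5, valid modulo lcm(3, 5) = 15: x ≡ 5 (mod 15).
  Combine with x ≡ 8 (mod 13): since gcd(15, 13) = 1, we get a unique residue mod 195.
    Write x = 5 + 15·t and substitute into x ≡ 8 (mod 13): 15·t ≡ 8 − 5 = 3 (mod 13).
    Reduce coefficients mod 13: 2·t ≡ 3 (mod 13).
    The inverse of 2 mod 13 is 7 (since 2·7 = 14 = 1·13 + 1), so t ≡ 7·3 = 21 ≡ 8 (mod 13).
    Then x = 5 + 15·8 = 125, valid modulo lcm(15, 13) = 195: x ≡ 125 (mod 195).
Verify: 125 mod 3 = 2 ✓, 125 mod 5 = 0 ✓, 125 mod 13 = 8 ✓.

x ≡ 125 (mod 195).


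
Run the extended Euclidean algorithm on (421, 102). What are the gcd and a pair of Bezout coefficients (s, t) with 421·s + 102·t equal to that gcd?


Euclidean algorithm on (421, 102) — divide until remainder is 0:
  421 = 4 · 102 + 13
  102 = 7 · 13 + 11
  13 = 1 · 11 + 2
  11 = 5 · 2 + 1
  2 = 2 · 1 + 0
gcd(421, 102) = 1.
Track Bezout coefficients alongside the remainders: start with r₀ = 421 = a·1 + b·0 (s = 1, t = 0) and r₁ = 102 = a·0 + b·1 (s = 0, t = 1); each new remainder r_{k+1} = r_{k-1} − q_k·r_k inherits s_{k+1} = s_{k-1} − q_k·s_k, t_{k+1} = t_{k-1} − q_k·t_k, so r_k = a·s_k + b·t_k at every step:
  q = 4: r = 13, s = 1 − 4·0 = 1, t = 0 − 4·1 = -4  (check: 421·1 + 102·(-4) = 13)
  q = 7: r = 11, s = 0 − 7·1 = -7, t = 1 − 7·(-4) = 29  (check: 421·(-7) + 102·29 = 11)
  q = 1: r = 2, s = 1 − 1·(-7) = 8, t = -4 − 1·29 = -33  (check: 421·8 + 102·(-33) = 2)
  q = 5: r = 1, s = -7 − 5·8 = -47, t = 29 − 5·(-33) = 194  (check: 421·(-47) + 102·194 = 1)
The row with r = 1 (the gcd) gives the Bezout coefficients s = -47, t = 194.
Result: 421 · (-47) + 102 · (194) = 1.

gcd(421, 102) = 1; s = -47, t = 194 (check: 421·(-47) + 102·194 = 1).


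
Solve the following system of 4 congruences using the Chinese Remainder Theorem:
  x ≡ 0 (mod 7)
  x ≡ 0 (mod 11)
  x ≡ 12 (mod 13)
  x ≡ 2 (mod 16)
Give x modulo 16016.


Product of moduli M = 7 · 11 · 13 · 16 = 16016.
Merge one congruence at a time:
  Start: x ≡ 0 (mod 7).
  Combine with x ≡ 0 (mod 11); new modulus lcm = 77.
    Write x = 0 + 7·t and substitute into x ≡ 0 (mod 11): 7·t ≡ 0 − 0 = 0 (mod 11).
    The inverse of 7 mod 11 is 8 (since 7·8 = 56 = 5·11 + 1), so t ≡ 8·0 = 0 ≡ 0 (mod 11).
    Then x = 0 + 7·0 = 0, valid modulo lcm(7, 11) = 77: x ≡ 0 (mod 77).
  Combine with x ≡ 12 (mod 13); new modulus lcm = 1001.
    Write x = 0 + 77·t and substitute into x ≡ 12 (mod 13): 77·t ≡ 12 − 0 = 12 (mod 13).
    Reduce coefficients mod 13: 12·t ≡ 12 (mod 13).
    The inverse of 12 mod 13 is 12 (since 12·12 = 144 = 11·13 + 1), so t ≡ 12·12 = 144 ≡ 1 (mod 13).
    Then x = 0 + 77·1 = 77, valid modulo lcm(77, 13) = 1001: x ≡ 77 (mod 1001).
  Combine with x ≡ 2 (mod 16); new modulus lcm = 16016.
    Write x = 77 + 1001·t and substitute into x ≡ 2 (mod 16): 1001·t ≡ 2 − 77 = -75 (mod 16).
    Reduce coefficients mod 16: 9·t ≡ 5 (mod 16).
    The inverse of 9 mod 16 is 9 (since 9·9 = 81 = 5·16 + 1), so t ≡ 9·5 = 45 ≡ 13 (mod 16).
    Then x = 77 + 1001·13 = 13090, valid modulo lcm(1001, 16) = 16016: x ≡ 13090 (mod 16016).
Verify against each original: 13090 mod 7 = 0, 13090 mod 11 = 0, 13090 mod 13 = 12, 13090 mod 16 = 2.

x ≡ 13090 (mod 16016).


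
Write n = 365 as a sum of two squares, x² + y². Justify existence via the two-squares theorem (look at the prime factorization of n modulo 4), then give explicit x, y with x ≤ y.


Step 1: Factor n = 365 = 5 · 73.
Step 2: Check the mod-4 condition on each prime factor: 5 ≡ 1 (mod 4), exponent 1; 73 ≡ 1 (mod 4), exponent 1.
All primes ≡ 3 (mod 4) appear to even exponent (or don't appear), so by the two-squares theorem n IS expressible as a sum of two squares.
Step 3: Build a representation. Here n = 5 · 73 is a product of primes ≡ 1 (mod 4). Each prime p ≡ 1 (mod 4) is itself a sum of two squares; find a² by testing p − a² for a perfect square:
  5: 5 − 1² = 4 = 2² ⇒ 5 = 1² + 2².
  73: 73 − 1² = 72, 73 − 2² = 69, 73 − 3² = 64 = 8² ⇒ 73 = 3² + 8².
  Combine using the Brahmagupta–Fibonacci identity (a² + b²)(c² + d²) = (ac − bd)² + (ad + bc)² = (ac + bd)² + (ad − bc)²:
  5 · 73 = 365: from (1² + 2²)(3² + 8²), take (1·3 − 2·8, 1·8 + 2·3) = (3 − 16, 8 + 6) = (-13, 14); dropping signs (only squares matter) gives (13, 14); check 13² + 14² = 169 + 196 = 365 ✓.
Step 4: Order so x ≤ y and verify: 13² + 14² = 169 + 196 = 365 = n. ✓

n = 365 = 13² + 14² (one valid representation with x ≤ y).


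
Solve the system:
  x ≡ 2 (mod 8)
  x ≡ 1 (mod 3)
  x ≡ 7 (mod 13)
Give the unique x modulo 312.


Moduli 8, 3, 13 are pairwise coprime; by CRT there is a unique solution modulo M = 8 · 3 · 13 = 312.
Solve pairwise, accumulating the modulus:
  Start with x ≡ 2 (mod 8).
  Combine with x ≡ 1 (mod 3): since gcd(8, 3) = 1, we get a unique residue mod 24.
    Write x = 2 + 8·t and substitute into x ≡ 1 (mod 3): 8·t ≡ 1 − 2 = -1 (mod 3).
    Reduce coefficients mod 3: 2·t ≡ 2 (mod 3).
    The inverse of 2 mod 3 is 2 (since 2·2 = 4 = 1·3 + 1), so t ≡ 2·2 = 4 ≡ 1 (mod 3).
    Then x = 2 + 8·1 = 10, valid modulo lcm(8, 3) = 24: x ≡ 10 (mod 24).
  Combine with x ≡ 7 (mod 13): since gcd(24, 13) = 1, we get a unique residue mod 312.
    Write x = 10 + 24·t and substitute into x ≡ 7 (mod 13): 24·t ≡ 7 − 10 = -3 (mod 13).
    Reduce coefficients mod 13: 11·t ≡ 10 (mod 13).
    The inverse of 11 mod 13 is 6 (since 11·6 = 66 = 5·13 + 1), so t ≡ 6·10 = 60 ≡ 8 (mod 13).
    Then x = 10 + 24·8 = 202, valid modulo lcm(24, 13) = 312: x ≡ 202 (mod 312).
Verify: 202 mod 8 = 2 ✓, 202 mod 3 = 1 ✓, 202 mod 13 = 7 ✓.

x ≡ 202 (mod 312).
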